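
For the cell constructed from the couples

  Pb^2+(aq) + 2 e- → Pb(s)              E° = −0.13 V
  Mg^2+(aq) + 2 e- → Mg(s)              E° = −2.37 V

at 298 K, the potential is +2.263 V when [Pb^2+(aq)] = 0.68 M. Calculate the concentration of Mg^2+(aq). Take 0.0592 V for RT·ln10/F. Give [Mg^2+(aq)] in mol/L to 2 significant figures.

With Pb²⁺/Pb at the cathode and Mg²⁺/Mg at the anode, E°cell = −0.13 − (−2.37) = +2.24 V (n = 2).
Rearranging E = E° − (0.0592/n)·log Q gives log Q = 2(+2.24 − (+2.263))/0.0592 = −0.777.
Balancing electrons gives Pb^2+(aq) + Mg(s) → Pb(s) + Mg^2+(aq); thus Q = [Mg^2+(aq)] / [Pb^2+(aq)].
Substituting the known concentrations and solving, log [Mg^2+(aq)] = −0.944 and [Mg^2+(aq)] = 0.11 M.

0.11 M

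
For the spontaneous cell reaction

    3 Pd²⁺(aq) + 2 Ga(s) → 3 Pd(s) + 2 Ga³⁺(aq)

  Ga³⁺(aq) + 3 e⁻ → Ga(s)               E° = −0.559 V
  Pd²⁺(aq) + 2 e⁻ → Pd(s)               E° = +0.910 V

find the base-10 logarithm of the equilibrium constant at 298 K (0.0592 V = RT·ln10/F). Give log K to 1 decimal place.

log K = 148.9

The Pd²⁺/Pd couple is reduced (cathode); E°cell = +0.910 − (−0.559) = +1.469 V with n = 6.
At equilibrium E = 0, so log K = nE°cell / 0.0592 = (6)(+1.469) / 0.0592 = 148.9.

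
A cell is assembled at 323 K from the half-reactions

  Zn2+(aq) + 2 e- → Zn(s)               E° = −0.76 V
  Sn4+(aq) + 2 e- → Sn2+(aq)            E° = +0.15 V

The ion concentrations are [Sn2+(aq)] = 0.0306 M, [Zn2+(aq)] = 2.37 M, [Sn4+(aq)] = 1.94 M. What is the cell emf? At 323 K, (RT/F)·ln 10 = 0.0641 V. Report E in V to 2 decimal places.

+0.96 V

Sn⁴⁺/Sn²⁺ is reduced (cathode, E° = +0.15 V) and Zn²⁺/Zn is oxidized (anode).
E°cell = +0.15 − (−0.76) = +0.91 V, with n = 2 electrons transferred.
The balanced reaction is Sn4+(aq) + Zn(s) → Sn2+(aq) + Zn2+(aq), so Q = ([Sn2+(aq)]·[Zn2+(aq)]) / [Sn4+(aq)] = 0.0374 and log Q = −1.427.
Applying E = E° − (RT ln10/nF)·log Q gives +0.91 − (0.0641/2)(−1.427) = +0.96 V.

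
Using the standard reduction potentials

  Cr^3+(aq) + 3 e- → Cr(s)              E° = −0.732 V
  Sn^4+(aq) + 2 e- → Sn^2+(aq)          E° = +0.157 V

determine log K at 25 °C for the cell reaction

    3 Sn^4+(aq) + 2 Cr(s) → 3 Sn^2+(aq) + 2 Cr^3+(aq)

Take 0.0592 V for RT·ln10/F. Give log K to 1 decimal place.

log K = 90.1

The Sn⁴⁺/Sn²⁺ couple is reduced (cathode); E°cell = +0.157 − (−0.732) = +0.889 V with n = 6.
At equilibrium E = 0, so log K = nE°cell / 0.0592 = (6)(+0.889) / 0.0592 = 90.1.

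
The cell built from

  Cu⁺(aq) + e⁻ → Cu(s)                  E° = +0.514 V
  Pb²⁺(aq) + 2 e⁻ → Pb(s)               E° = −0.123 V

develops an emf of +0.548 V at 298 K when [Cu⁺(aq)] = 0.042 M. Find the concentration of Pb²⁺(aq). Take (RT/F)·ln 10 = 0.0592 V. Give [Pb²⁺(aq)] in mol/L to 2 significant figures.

1.8 M

Cu⁺/Cu is the cathode (higher E°); E°cell = +0.514 − (−0.123) = +0.637 V with n = 2.
Since E = E° − (0.0592/n)·log Q, log Q = n(E° − E)/0.0592 = 3.007.
Balancing electrons gives 2 Cu⁺(aq) + Pb(s) → 2 Cu(s) + Pb²⁺(aq); thus Q = [Pb²⁺(aq)] / [Cu⁺(aq)]^2.
Isolating [Pb²⁺(aq)] in Q = 10^{3.007} yields log [Pb²⁺(aq)] = 0.253, i.e. 1.8 M.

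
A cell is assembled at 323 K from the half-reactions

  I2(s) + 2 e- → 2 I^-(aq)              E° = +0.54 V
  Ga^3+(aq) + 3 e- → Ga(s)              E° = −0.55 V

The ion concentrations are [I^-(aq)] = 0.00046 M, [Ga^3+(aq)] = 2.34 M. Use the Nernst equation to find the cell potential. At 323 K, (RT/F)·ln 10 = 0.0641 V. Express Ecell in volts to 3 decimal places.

+1.296 V

Since E°(I₂/I⁻) > E°(Ga³⁺/Ga), I₂/I⁻ serves as the cathode.
E°cell = E°cat − E°an = +0.54 − (−0.55) = +1.09 V; n = 6.
Balancing gives 3 I2(s) + 2 Ga(s) → 6 I^-(aq) + 2 Ga^3+(aq); hence Q = [I^-(aq)]^6·[Ga^3+(aq)]^2 = 5.19×10^−20 (log Q = −19.285).
E = E° − (0.0641/n)·log Q = +1.09 − (0.0641/6)(−19.285) = +1.296 V.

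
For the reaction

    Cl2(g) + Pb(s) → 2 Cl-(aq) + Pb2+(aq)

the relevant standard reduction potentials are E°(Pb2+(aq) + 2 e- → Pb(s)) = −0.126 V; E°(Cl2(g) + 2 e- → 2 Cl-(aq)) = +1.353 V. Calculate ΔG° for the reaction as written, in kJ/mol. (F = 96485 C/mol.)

−285 kJ/mol

In the reaction as written Cl2(g) is reduced, so the Cl₂/Cl⁻ couple is the cathode and Pb²⁺/Pb is the anode.
E°cell = +1.353 − (−0.126) = +1.479 V; balancing electrons gives n = 2.
ΔG° = −nFE°cell = −(2)(96485)(+1.479) J/mol = −285 kJ/mol.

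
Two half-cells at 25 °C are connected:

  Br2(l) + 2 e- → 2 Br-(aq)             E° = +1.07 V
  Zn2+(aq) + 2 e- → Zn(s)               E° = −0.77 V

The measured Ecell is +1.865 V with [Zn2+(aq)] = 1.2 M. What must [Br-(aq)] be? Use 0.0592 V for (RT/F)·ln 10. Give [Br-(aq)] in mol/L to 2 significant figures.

The Br₂/Br⁻ couple has the larger reduction potential, so it is the cathode: E°cell = +1.07 − (−0.77) = +1.84 V and n = 2.
From the Nernst equation, log Q = n(E° − E)/0.0592 = 2·(+1.84 − (+1.865))/0.0592 = −0.845.
For Br2(l) + Zn(s) → 2 Br-(aq) + Zn2+(aq), the reaction quotient is Q = [Br-(aq)]^2·[Zn2+(aq)].
Isolating [Br-(aq)] in Q = 10^{−0.845} yields log [Br-(aq)] = −0.462, i.e. 0.35 M.

0.35 M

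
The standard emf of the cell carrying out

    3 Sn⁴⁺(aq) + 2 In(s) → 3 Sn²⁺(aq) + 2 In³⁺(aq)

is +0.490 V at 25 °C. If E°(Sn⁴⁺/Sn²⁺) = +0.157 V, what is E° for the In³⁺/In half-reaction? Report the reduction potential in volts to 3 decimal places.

In the reaction as written the Sn⁴⁺/Sn²⁺ couple is reduced (cathode) and In³⁺/In is oxidized (anode), so E°cell = E°(Sn⁴⁺/Sn²⁺) − E°(In³⁺/In).
E°(In³⁺/In) = E°(cathode) − E°cell = +0.157 − (+0.490) = −0.333 V.

−0.333 V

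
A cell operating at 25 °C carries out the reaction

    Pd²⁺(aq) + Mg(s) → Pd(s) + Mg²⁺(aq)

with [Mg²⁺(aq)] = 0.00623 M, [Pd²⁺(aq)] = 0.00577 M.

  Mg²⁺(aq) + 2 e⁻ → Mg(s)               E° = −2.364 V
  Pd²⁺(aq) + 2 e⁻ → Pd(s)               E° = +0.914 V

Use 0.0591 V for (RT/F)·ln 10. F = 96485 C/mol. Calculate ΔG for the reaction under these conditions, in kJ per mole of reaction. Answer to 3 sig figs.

E°cell = +0.914 − (−2.364) = +3.278 V; the balanced reaction transfers n = 2 electrons.
Q = [Mg²⁺(aq)] / [Pd²⁺(aq)] = 1.08, so log Q = 0.033 and E = +3.278 − (0.0591/2)(0.033) = +3.2770 V.
ΔG = −nFE = −(2)(96485)(+3.2770) J/mol = −632 kJ/mol.

−632 kJ/mol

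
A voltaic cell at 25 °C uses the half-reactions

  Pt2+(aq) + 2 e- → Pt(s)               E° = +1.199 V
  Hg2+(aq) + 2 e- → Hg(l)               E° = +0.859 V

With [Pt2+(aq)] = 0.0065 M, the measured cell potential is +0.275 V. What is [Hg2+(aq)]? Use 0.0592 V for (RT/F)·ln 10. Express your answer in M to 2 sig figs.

1.0 M

The Pt²⁺/Pt couple has the larger reduction potential, so it is the cathode: E°cell = +1.199 − (+0.859) = +0.340 V and n = 2.
Rearranging E = E° − (0.0592/n)·log Q gives log Q = 2(+0.340 − (+0.275))/0.0592 = 2.196.
Balancing electrons gives Pt2+(aq) + Hg(l) → Pt(s) + Hg2+(aq); thus Q = [Hg2+(aq)] / [Pt2+(aq)].
Solving for the unknown gives log [Hg2+(aq)] = 0.009, so [Hg2+(aq)] ≈ 1.0 M.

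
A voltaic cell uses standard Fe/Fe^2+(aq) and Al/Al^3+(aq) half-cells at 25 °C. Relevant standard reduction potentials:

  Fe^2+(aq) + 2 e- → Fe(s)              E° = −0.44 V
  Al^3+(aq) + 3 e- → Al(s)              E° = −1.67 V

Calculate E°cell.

Of the two couples in this cell, the one with the more positive reduction potential is reduced at the cathode: here that is Fe²⁺/Fe (−0.44 V); Al³⁺/Al (−1.67 V) is the anode.
E°cell = E°(cathode) − E°(anode) = −0.44 − (−1.67) = +1.23 V.

+1.23 V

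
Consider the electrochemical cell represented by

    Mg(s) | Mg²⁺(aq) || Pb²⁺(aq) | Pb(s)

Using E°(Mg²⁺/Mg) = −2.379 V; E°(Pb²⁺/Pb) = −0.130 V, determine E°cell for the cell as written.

By convention the left-hand electrode in cell notation is the anode (oxidation) and the right-hand electrode is the cathode (reduction).
E°cell = E°(right) − E°(left) = −0.130 − (−2.379) = +2.249 V.

+2.249 V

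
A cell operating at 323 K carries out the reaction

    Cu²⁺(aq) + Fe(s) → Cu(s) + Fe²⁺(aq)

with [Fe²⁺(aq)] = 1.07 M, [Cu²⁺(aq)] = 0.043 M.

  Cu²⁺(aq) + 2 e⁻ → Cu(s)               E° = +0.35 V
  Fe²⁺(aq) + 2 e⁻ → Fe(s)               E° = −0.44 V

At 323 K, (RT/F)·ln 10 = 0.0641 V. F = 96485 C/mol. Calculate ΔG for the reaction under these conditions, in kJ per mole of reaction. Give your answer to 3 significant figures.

−144 kJ/mol

E°cell = +0.35 − (−0.44) = +0.79 V; the balanced reaction transfers n = 2 electrons.
Here Q = [Fe²⁺(aq)] / [Cu²⁺(aq)] = 24.9 (log Q = 1.396), giving E = +0.79 − (0.0641/2)·(1.396) = +0.7453 V.
Finally ΔG = −nFE = −(2)(96485 C/mol)(+0.7453 V) = −144 kJ/mol.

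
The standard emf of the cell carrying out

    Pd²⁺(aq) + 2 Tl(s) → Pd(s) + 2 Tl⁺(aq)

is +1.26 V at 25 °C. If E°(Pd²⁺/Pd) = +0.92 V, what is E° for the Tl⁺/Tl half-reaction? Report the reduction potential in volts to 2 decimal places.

In the reaction as written the Pd²⁺/Pd couple is reduced (cathode) and Tl⁺/Tl is oxidized (anode), so E°cell = E°(Pd²⁺/Pd) − E°(Tl⁺/Tl).
E°(Tl⁺/Tl) = E°(cathode) − E°cell = +0.92 − (+1.26) = −0.34 V.

−0.34 V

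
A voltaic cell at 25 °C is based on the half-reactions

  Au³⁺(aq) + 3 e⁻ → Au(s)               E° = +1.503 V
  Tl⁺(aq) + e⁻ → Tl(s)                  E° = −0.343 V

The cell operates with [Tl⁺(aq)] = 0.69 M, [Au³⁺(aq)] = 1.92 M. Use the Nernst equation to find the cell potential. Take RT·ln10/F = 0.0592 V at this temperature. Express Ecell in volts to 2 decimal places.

Since E°(Au³⁺/Au) > E°(Tl⁺/Tl), Au³⁺/Au serves as the cathode.
E°cell = E°cat − E°an = +1.503 − (−0.343) = +1.846 V; n = 3.
Balancing gives Au³⁺(aq) + 3 Tl(s) → Au(s) + 3 Tl⁺(aq); hence Q = [Tl⁺(aq)]^3 / [Au³⁺(aq)] = 0.171 (log Q = −0.767).
E = E° − (0.0592/n)·log Q = +1.846 − (0.0592/3)(−0.767) = +1.86 V.

+1.86 V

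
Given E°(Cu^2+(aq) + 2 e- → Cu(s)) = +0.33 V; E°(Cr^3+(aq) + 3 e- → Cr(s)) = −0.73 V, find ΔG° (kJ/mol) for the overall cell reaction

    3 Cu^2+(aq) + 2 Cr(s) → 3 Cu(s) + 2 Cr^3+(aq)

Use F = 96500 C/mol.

−614 kJ/mol

In the reaction as written Cu^2+(aq) is reduced, so the Cu²⁺/Cu couple is the cathode and Cr³⁺/Cr is the anode.
E°cell = +0.33 − (−0.73) = +1.06 V; balancing electrons gives n = 6.
ΔG° = −nFE°cell = −(6)(96500)(+1.06) J/mol = −614 kJ/mol.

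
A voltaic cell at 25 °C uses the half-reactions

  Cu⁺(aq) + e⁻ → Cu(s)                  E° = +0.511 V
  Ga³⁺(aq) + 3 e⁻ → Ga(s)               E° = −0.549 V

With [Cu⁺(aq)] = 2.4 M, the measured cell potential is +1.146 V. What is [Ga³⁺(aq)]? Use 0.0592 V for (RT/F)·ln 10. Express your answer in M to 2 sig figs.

With Cu⁺/Cu at the cathode and Ga³⁺/Ga at the anode, E°cell = +0.511 − (−0.549) = +1.060 V (n = 3).
Since E = E° − (0.0592/n)·log Q, log Q = n(E° − E)/0.0592 = −4.358.
For 3 Cu⁺(aq) + Ga(s) → 3 Cu(s) + Ga³⁺(aq), the reaction quotient is Q = [Ga³⁺(aq)] / [Cu⁺(aq)]^3.
Isolating [Ga³⁺(aq)] in Q = 10^{−4.358} yields log [Ga³⁺(aq)] = −3.217, i.e. 0.00061 M.

0.00061 M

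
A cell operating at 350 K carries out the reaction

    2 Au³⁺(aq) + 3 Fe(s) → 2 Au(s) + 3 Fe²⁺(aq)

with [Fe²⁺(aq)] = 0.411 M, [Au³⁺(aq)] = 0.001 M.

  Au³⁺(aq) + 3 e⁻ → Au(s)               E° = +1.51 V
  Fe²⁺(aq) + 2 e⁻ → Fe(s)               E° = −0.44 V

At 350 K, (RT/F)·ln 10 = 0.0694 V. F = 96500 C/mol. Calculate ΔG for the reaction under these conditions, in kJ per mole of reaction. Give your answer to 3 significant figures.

The standard cell potential is +1.51 − (−0.44) = +1.95 V, with n = 6 electrons in the balanced equation.
The reaction quotient is [Fe²⁺(aq)]^3 / [Au³⁺(aq)]^2 = 6.94×10^4; by Nernst, E = +1.95 − (0.0694/6)(4.842) = +1.8940 V.
Then ΔG = −nFE = −6 × 96500 × +1.8940 J/mol = −1100 kJ/mol.

−1100 kJ/mol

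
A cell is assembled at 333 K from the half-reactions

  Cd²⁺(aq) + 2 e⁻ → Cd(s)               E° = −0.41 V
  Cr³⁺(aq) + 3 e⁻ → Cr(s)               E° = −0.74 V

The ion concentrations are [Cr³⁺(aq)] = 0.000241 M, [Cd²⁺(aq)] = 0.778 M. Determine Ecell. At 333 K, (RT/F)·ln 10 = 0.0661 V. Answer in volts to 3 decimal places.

+0.406 V

Since E°(Cd²⁺/Cd) > E°(Cr³⁺/Cr), Cd²⁺/Cd serves as the cathode.
E°cell = E°cat − E°an = −0.41 − (−0.74) = +0.33 V; n = 6.
Balancing gives 3 Cd²⁺(aq) + 2 Cr(s) → 3 Cd(s) + 2 Cr³⁺(aq); hence Q = [Cr³⁺(aq)]^2 / [Cd²⁺(aq)]^3 = 1.23×10^−7 (log Q = −6.909).
By the Nernst equation, E = +0.33 − (0.0661/6)·(−6.909) = +0.406 V.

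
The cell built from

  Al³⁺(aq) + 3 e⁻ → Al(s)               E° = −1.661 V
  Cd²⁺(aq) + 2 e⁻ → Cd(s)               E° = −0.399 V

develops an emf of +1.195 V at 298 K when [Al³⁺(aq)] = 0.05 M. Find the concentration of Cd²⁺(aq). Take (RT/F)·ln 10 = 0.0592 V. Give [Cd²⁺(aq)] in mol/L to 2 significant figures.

0.00074 M

Cd²⁺/Cd is the cathode (higher E°); E°cell = −0.399 − (−1.661) = +1.262 V with n = 6.
Rearranging E = E° − (0.0592/n)·log Q gives log Q = 6(+1.262 − (+1.195))/0.0592 = 6.791.
For 3 Cd²⁺(aq) + 2 Al(s) → 3 Cd(s) + 2 Al³⁺(aq), the reaction quotient is Q = [Al³⁺(aq)]^2 / [Cd²⁺(aq)]^3.
Substituting the known concentrations and solving, log [Cd²⁺(aq)] = −3.131 and [Cd²⁺(aq)] = 0.00074 M.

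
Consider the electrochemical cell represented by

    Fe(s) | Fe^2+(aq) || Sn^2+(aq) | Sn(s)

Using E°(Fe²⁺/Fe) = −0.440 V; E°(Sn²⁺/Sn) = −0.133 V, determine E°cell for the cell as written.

By convention the left-hand electrode in cell notation is the anode (oxidation) and the right-hand electrode is the cathode (reduction).
E°cell = E°(right) − E°(left) = −0.133 − (−0.440) = +0.307 V.

+0.307 V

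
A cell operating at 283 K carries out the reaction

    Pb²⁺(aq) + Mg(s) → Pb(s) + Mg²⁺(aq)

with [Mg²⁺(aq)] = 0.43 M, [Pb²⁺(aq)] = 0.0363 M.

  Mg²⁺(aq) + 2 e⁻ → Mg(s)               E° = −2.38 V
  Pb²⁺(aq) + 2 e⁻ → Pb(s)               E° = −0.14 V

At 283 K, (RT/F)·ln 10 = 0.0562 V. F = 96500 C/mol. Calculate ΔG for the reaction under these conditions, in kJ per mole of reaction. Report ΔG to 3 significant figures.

E°cell = −0.14 − (−2.38) = +2.24 V; the balanced reaction transfers n = 2 electrons.
The reaction quotient is [Mg²⁺(aq)] / [Pb²⁺(aq)] = 11.8; by Nernst, E = +2.24 − (0.0562/2)(1.074) = +2.2098 V.
Then ΔG = −nFE = −2 × 96500 × +2.2098 J/mol = −426 kJ/mol.

−426 kJ/mol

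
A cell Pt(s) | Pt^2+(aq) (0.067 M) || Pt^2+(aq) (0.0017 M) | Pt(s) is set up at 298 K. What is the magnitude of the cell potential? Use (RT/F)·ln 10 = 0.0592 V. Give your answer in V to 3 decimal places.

For a concentration cell E°cell = 0, since both electrodes use the same couple.
The compartment with the higher Pt^2+(aq) concentration (0.067 M) acts as the cathode; ions are reduced there and produced at the dilute (0.0017 M) anode.
With n = 2, Ecell = −(0.0592/2)·log([dilute]/[conc]) = −(0.0592/2)·log(0.0017/0.067) = +0.047 V.

0.047 V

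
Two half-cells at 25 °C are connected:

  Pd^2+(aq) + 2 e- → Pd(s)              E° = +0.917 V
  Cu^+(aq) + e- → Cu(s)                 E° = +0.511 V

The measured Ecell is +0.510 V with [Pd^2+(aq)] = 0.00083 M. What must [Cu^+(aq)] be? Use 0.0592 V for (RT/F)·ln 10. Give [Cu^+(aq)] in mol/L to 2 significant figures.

0.00050 M

With Pd²⁺/Pd at the cathode and Cu⁺/Cu at the anode, E°cell = +0.917 − (+0.511) = +0.406 V (n = 2).
From the Nernst equation, log Q = n(E° − E)/0.0592 = 2·(+0.406 − (+0.510))/0.0592 = −3.514.
For Pd^2+(aq) + 2 Cu(s) → Pd(s) + 2 Cu^+(aq), the reaction quotient is Q = [Cu^+(aq)]^2 / [Pd^2+(aq)].
Isolating [Cu^+(aq)] in Q = 10^{−3.514} yields log [Cu^+(aq)] = −3.297, i.e. 0.00050 M.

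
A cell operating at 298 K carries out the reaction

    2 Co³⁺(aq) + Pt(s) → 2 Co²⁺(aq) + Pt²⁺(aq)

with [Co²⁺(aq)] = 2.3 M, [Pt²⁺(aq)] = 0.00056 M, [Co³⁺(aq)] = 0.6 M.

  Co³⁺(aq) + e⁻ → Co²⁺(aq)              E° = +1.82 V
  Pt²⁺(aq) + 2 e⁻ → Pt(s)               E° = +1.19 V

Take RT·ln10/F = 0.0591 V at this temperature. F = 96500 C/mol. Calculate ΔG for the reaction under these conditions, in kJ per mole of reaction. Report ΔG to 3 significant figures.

−133 kJ/mol

The standard cell potential is +1.82 − (+1.19) = +0.63 V, with n = 2 electrons in the balanced equation.
Here Q = ([Co²⁺(aq)]^2·[Pt²⁺(aq)]) / [Co³⁺(aq)]^2 = 0.00823 (log Q = −2.085), giving E = +0.63 − (0.0591/2)·(−2.085) = +0.6916 V.
Then ΔG = −nFE = −2 × 96500 × +0.6916 J/mol = −133 kJ/mol.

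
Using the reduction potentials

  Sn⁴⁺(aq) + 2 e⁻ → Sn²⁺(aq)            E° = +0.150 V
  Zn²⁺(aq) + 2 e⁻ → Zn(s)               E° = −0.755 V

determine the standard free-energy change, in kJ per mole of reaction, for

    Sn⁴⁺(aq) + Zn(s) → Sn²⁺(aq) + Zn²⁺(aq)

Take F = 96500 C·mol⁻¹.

−175 kJ/mol

In the reaction as written Sn⁴⁺(aq) is reduced, so the Sn⁴⁺/Sn²⁺ couple is the cathode and Zn²⁺/Zn is the anode.
E°cell = +0.150 − (−0.755) = +0.905 V; balancing electrons gives n = 2.
ΔG° = −nFE°cell = −(2)(96500)(+0.905) J/mol = −175 kJ/mol.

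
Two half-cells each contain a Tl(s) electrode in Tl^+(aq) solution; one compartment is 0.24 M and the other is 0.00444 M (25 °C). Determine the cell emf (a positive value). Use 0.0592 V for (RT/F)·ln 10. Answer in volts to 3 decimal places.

For a concentration cell E°cell = 0, since both electrodes use the same couple.
The compartment with the higher Tl^+(aq) concentration (0.24 M) acts as the cathode; ions are reduced there and produced at the dilute (0.00444 M) anode.
With n = 1, Ecell = −(0.0592/1)·log([dilute]/[conc]) = −(0.0592/1)·log(0.00444/0.24) = +0.103 V.

0.103 V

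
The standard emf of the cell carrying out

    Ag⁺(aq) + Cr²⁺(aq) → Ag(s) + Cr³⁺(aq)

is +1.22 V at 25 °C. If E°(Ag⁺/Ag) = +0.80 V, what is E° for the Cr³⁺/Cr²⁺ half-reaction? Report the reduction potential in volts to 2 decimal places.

In the reaction as written the Ag⁺/Ag couple is reduced (cathode) and Cr³⁺/Cr²⁺ is oxidized (anode), so E°cell = E°(Ag⁺/Ag) − E°(Cr³⁺/Cr²⁺).
E°(Cr³⁺/Cr²⁺) = E°(cathode) − E°cell = +0.80 − (+1.22) = −0.42 V.

−0.42 V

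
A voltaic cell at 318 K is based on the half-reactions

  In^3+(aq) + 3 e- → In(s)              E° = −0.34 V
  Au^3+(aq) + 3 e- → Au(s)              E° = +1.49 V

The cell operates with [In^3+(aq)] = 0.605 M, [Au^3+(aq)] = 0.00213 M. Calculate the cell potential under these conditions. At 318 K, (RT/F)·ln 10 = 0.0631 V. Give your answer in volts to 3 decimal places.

The Au³⁺/Au couple has the more positive E°, so it is the cathode; In³⁺/In is the anode.
E°cell = +1.49 − (−0.34) = +1.83 V, with n = 3 electrons transferred.
For the overall reaction Au^3+(aq) + In(s) → Au(s) + In^3+(aq), Q = [In^3+(aq)] / [Au^3+(aq)] = 284, giving log Q = 2.453.
E = E° − (0.0631/n)·log Q = +1.83 − (0.0631/3)(2.453) = +1.778 V.

+1.778 V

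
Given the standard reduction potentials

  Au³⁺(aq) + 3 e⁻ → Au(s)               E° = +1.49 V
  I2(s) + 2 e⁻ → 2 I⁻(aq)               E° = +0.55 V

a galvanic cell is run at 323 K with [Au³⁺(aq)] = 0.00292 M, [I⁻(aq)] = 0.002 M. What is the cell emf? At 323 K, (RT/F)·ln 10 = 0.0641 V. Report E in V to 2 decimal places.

+0.71 V

The Au³⁺/Au couple has the more positive E°, so it is the cathode; I₂/I⁻ is the anode.
The standard potential is +1.49 − (+0.55) = +0.94 V and the balanced reaction transfers n = 6 electrons.
For the overall reaction 2 Au³⁺(aq) + 6 I⁻(aq) → 2 Au(s) + 3 I2(s), Q = 1 / ([Au³⁺(aq)]^2·[I⁻(aq)]^6) = 1.83×10^21, giving log Q = 21.263.
Applying E = E° − (RT ln10/nF)·log Q gives +0.94 − (0.0641/6)(21.263) = +0.71 V.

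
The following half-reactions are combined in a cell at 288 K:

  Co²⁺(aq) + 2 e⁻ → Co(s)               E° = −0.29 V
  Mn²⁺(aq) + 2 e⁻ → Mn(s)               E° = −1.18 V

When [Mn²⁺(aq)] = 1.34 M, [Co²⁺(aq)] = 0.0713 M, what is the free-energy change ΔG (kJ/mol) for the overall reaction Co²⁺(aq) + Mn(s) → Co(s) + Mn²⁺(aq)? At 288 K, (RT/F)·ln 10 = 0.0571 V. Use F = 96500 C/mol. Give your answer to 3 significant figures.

The standard cell potential is −0.29 − (−1.18) = +0.89 V, with n = 2 electrons in the balanced equation.
The reaction quotient is [Mn²⁺(aq)] / [Co²⁺(aq)] = 18.8; by Nernst, E = +0.89 − (0.0571/2)(1.274) = +0.8536 V.
ΔG = −nFE = −(2)(96500)(+0.8536) J/mol = −165 kJ/mol.

−165 kJ/mol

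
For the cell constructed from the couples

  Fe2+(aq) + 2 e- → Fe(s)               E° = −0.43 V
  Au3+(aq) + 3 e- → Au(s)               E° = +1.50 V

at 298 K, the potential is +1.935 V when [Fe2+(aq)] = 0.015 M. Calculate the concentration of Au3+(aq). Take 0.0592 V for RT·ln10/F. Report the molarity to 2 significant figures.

0.0033 M

With Au³⁺/Au at the cathode and Fe²⁺/Fe at the anode, E°cell = +1.50 − (−0.43) = +1.93 V (n = 6).
From the Nernst equation, log Q = n(E° − E)/0.0592 = 6·(+1.93 − (+1.935))/0.0592 = −0.507.
The balanced reaction is 2 Au3+(aq) + 3 Fe(s) → 2 Au(s) + 3 Fe2+(aq), so Q = [Fe2+(aq)]^3 / [Au3+(aq)]^2.
Isolating [Au3+(aq)] in Q = 10^{−0.507} yields log [Au3+(aq)] = −2.482, i.e. 0.0033 M.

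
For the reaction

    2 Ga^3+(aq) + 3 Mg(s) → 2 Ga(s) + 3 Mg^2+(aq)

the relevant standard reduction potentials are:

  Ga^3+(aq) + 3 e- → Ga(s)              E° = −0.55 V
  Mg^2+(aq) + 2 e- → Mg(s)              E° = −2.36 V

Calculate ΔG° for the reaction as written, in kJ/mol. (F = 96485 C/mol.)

In the reaction as written Ga^3+(aq) is reduced, so the Ga³⁺/Ga couple is the cathode and Mg²⁺/Mg is the anode.
E°cell = −0.55 − (−2.36) = +1.81 V; balancing electrons gives n = 6.
ΔG° = −nFE°cell = −(6)(96485)(+1.81) J/mol = −1048 kJ/mol.

−1048 kJ/mol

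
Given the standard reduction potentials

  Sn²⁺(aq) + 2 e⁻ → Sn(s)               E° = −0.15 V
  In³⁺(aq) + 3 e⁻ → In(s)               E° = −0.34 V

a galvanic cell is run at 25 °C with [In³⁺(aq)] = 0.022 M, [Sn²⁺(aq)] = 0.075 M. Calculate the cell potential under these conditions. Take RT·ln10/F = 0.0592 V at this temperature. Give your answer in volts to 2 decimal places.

The Sn²⁺/Sn couple has the more positive E°, so it is the cathode; In³⁺/In is the anode.
E°cell = E°cat − E°an = −0.15 − (−0.34) = +0.19 V; n = 6.
Balancing gives 3 Sn²⁺(aq) + 2 In(s) → 3 Sn(s) + 2 In³⁺(aq); hence Q = [In³⁺(aq)]^2 / [Sn²⁺(aq)]^3 = 1.15 (log Q = 0.060).
Applying E = E° − (RT ln10/nF)·log Q gives +0.19 − (0.0592/6)(0.060) = +0.19 V.

+0.19 V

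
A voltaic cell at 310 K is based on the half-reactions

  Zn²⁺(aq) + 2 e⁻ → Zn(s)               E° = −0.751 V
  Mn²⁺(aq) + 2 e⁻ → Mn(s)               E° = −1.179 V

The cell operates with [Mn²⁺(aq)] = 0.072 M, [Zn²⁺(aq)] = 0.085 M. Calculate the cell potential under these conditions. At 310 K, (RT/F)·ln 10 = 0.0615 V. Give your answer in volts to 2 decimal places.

+0.43 V

The Zn²⁺/Zn couple has the more positive E°, so it is the cathode; Mn²⁺/Mn is the anode.
E°cell = E°cat − E°an = −0.751 − (−1.179) = +0.428 V; n = 2.
Balancing gives Zn²⁺(aq) + Mn(s) → Zn(s) + Mn²⁺(aq); hence Q = [Mn²⁺(aq)] / [Zn²⁺(aq)] = 0.847 (log Q = −0.072).
By the Nernst equation, E = +0.428 − (0.0615/2)·(−0.072) = +0.43 V.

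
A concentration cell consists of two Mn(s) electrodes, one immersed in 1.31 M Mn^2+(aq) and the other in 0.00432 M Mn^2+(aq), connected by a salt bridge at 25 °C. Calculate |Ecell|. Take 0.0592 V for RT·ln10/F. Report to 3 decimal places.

0.073 V

For a concentration cell E°cell = 0, since both electrodes use the same couple.
The compartment with the higher Mn^2+(aq) concentration (1.31 M) acts as the cathode; ions are reduced there and produced at the dilute (0.00432 M) anode.
With n = 2, Ecell = −(0.0592/2)·log([dilute]/[conc]) = −(0.0592/2)·log(0.00432/1.31) = +0.073 V.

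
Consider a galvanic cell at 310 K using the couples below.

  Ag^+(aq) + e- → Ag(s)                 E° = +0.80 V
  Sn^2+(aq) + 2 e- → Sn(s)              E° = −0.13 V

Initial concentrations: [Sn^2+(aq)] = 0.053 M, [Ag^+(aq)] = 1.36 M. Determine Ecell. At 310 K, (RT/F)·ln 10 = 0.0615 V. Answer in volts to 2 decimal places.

+0.98 V

The Ag⁺/Ag couple has the more positive E°, so it is the cathode; Sn²⁺/Sn is the anode.
E°cell = +0.80 − (−0.13) = +0.93 V, with n = 2 electrons transferred.
The balanced reaction is 2 Ag^+(aq) + Sn(s) → 2 Ag(s) + Sn^2+(aq), so Q = [Sn^2+(aq)] / [Ag^+(aq)]^2 = 0.0287 and log Q = −1.543.
E = E° − (0.0615/n)·log Q = +0.93 − (0.0615/2)(−1.543) = +0.98 V.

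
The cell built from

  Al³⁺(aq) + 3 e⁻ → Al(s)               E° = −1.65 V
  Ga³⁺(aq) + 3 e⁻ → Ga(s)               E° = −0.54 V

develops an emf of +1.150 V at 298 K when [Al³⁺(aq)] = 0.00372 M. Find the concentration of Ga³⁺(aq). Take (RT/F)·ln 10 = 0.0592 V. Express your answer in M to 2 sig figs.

0.40 M

Ga³⁺/Ga is the cathode (higher E°); E°cell = −0.54 − (−1.65) = +1.11 V with n = 3.
Rearranging E = E° − (0.0592/n)·log Q gives log Q = 3(+1.11 − (+1.150))/0.0592 = −2.027.
For Ga³⁺(aq) + Al(s) → Ga(s) + Al³⁺(aq), the reaction quotient is Q = [Al³⁺(aq)] / [Ga³⁺(aq)].
Substituting the known concentrations and solving, log [Ga³⁺(aq)] = −0.402 and [Ga³⁺(aq)] = 0.40 M.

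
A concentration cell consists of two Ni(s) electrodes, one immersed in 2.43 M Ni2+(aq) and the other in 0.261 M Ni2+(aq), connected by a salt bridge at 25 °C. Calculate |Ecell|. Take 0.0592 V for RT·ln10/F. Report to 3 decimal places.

0.029 V

For a concentration cell E°cell = 0, since both electrodes use the same couple.
The compartment with the higher Ni2+(aq) concentration (2.43 M) acts as the cathode; ions are reduced there and produced at the dilute (0.261 M) anode.
With n = 2, Ecell = −(0.0592/2)·log([dilute]/[conc]) = −(0.0592/2)·log(0.261/2.43) = +0.029 V.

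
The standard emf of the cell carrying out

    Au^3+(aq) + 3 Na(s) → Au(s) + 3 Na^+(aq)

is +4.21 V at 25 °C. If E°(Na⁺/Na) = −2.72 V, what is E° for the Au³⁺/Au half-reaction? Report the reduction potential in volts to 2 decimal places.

+1.49 V

In the reaction as written the Au³⁺/Au couple is reduced (cathode) and Na⁺/Na is oxidized (anode), so E°cell = E°(Au³⁺/Au) − E°(Na⁺/Na).
E°(Au³⁺/Au) = E°cell + E°(anode) = +4.21 + (−2.72) = +1.49 V.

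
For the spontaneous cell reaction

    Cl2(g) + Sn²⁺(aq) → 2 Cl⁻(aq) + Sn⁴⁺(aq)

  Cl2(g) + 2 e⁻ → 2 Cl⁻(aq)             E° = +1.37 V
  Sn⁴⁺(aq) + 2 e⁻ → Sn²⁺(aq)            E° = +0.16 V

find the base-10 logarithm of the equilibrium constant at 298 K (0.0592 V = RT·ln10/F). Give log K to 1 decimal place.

log K = 40.9

The Cl₂/Cl⁻ couple is reduced (cathode); E°cell = +1.37 − (+0.16) = +1.21 V with n = 2.
At equilibrium E = 0, so log K = nE°cell / 0.0592 = (2)(+1.21) / 0.0592 = 40.9.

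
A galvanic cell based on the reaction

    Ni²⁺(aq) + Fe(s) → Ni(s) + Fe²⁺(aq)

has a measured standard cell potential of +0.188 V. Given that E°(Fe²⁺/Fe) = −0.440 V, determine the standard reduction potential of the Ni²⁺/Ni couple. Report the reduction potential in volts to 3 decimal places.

−0.252 V

In the reaction as written the Ni²⁺/Ni couple is reduced (cathode) and Fe²⁺/Fe is oxidized (anode), so E°cell = E°(Ni²⁺/Ni) − E°(Fe²⁺/Fe).
E°(Ni²⁺/Ni) = E°cell + E°(anode) = +0.188 + (−0.440) = −0.252 V.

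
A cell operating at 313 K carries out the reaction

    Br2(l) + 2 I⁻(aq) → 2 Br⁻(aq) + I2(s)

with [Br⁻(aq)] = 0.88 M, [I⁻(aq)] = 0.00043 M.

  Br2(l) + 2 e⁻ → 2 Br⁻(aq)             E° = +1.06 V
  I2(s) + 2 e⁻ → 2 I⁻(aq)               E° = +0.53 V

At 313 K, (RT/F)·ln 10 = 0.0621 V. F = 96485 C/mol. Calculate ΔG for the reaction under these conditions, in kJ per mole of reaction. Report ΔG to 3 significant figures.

−62.6 kJ/mol

E°cell = +1.06 − (+0.53) = +0.53 V; the balanced reaction transfers n = 2 electrons.
Q = [Br⁻(aq)]^2 / [I⁻(aq)]^2 = 4.19×10^6, so log Q = 6.622 and E = +0.53 − (0.0621/2)(6.622) = +0.3244 V.
Then ΔG = −nFE = −2 × 96485 × +0.3244 J/mol = −62.6 kJ/mol.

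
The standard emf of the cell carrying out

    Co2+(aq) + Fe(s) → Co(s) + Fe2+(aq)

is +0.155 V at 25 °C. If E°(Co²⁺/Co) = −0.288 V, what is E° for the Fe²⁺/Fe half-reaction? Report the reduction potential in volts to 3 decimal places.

In the reaction as written the Co²⁺/Co couple is reduced (cathode) and Fe²⁺/Fe is oxidized (anode), so E°cell = E°(Co²⁺/Co) − E°(Fe²⁺/Fe).
E°(Fe²⁺/Fe) = E°(cathode) − E°cell = −0.288 − (+0.155) = −0.443 V.

−0.443 V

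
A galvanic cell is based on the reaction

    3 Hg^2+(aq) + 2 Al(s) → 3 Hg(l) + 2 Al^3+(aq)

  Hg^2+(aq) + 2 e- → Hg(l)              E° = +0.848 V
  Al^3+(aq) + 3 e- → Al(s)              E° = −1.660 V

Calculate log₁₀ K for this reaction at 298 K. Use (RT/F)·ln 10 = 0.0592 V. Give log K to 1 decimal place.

The Hg²⁺/Hg couple is reduced (cathode); E°cell = +0.848 − (−1.660) = +2.508 V with n = 6.
At equilibrium E = 0, so log K = nE°cell / 0.0592 = (6)(+2.508) / 0.0592 = 254.2.

log K = 254.2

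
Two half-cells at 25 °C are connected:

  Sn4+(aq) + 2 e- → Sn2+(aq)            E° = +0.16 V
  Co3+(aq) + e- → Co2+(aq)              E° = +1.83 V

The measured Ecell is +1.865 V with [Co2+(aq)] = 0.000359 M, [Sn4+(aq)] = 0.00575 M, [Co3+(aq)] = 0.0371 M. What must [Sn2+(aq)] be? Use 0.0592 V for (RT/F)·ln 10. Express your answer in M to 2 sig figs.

The Co³⁺/Co²⁺ couple has the larger reduction potential, so it is the cathode: E°cell = +1.83 − (+0.16) = +1.67 V and n = 2.
Rearranging E = E° − (0.0592/n)·log Q gives log Q = 2(+1.67 − (+1.865))/0.0592 = −6.588.
Balancing electrons gives 2 Co3+(aq) + Sn2+(aq) → 2 Co2+(aq) + Sn4+(aq); thus Q = ([Co2+(aq)]^2·[Sn4+(aq)]) / ([Co3+(aq)]^2·[Sn2+(aq)]).
Substituting the known concentrations and solving, log [Sn2+(aq)] = 0.319 and [Sn2+(aq)] = 2.1 M.

2.1 M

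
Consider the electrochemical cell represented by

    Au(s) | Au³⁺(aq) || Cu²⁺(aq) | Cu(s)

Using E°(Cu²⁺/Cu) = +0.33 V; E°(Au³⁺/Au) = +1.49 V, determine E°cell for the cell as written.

By convention the left-hand electrode in cell notation is the anode (oxidation) and the right-hand electrode is the cathode (reduction).
E°cell = E°(right) − E°(left) = +0.33 − (+1.49) = −1.16 V.
The negative sign shows that, as written, the cell would require an external voltage to drive the reaction.

−1.16 V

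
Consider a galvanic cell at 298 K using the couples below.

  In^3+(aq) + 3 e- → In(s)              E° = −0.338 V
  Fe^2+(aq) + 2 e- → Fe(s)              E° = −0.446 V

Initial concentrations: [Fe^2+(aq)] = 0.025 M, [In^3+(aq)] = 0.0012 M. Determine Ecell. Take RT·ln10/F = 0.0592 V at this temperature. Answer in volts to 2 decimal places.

+0.10 V

The In³⁺/In couple has the more positive E°, so it is the cathode; Fe²⁺/Fe is the anode.
E°cell = −0.338 − (−0.446) = +0.108 V, with n = 6 electrons transferred.
The balanced reaction is 2 In^3+(aq) + 3 Fe(s) → 2 In(s) + 3 Fe^2+(aq), so Q = [Fe^2+(aq)]^3 / [In^3+(aq)]^2 = 10.9 and log Q = 1.035.
E = E° − (0.0592/n)·log Q = +0.108 − (0.0592/6)(1.035) = +0.10 V.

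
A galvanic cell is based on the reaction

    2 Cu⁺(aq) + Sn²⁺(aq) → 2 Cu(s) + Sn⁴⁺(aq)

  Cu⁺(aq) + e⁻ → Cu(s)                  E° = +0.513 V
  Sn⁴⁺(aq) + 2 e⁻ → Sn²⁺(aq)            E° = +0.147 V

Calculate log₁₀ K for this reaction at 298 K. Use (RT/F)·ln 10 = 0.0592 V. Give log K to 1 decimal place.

log K = 12.4

The Cu⁺/Cu couple is reduced (cathode); E°cell = +0.513 − (+0.147) = +0.366 V with n = 2.
At equilibrium E = 0, so log K = nE°cell / 0.0592 = (2)(+0.366) / 0.0592 = 12.4.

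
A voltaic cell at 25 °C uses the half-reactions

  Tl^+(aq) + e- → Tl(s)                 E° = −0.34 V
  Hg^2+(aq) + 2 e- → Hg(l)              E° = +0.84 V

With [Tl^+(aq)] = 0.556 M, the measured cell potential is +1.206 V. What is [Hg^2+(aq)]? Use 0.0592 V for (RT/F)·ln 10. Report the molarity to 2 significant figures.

Hg²⁺/Hg is the cathode (higher E°); E°cell = +0.84 − (−0.34) = +1.18 V with n = 2.
Rearranging E = E° − (0.0592/n)·log Q gives log Q = 2(+1.18 − (+1.206))/0.0592 = −0.878.
Balancing electrons gives Hg^2+(aq) + 2 Tl(s) → Hg(l) + 2 Tl^+(aq); thus Q = [Tl^+(aq)]^2 / [Hg^2+(aq)].
Solving for the unknown gives log [Hg^2+(aq)] = 0.368, so [Hg^2+(aq)] ≈ 2.3 M.

2.3 M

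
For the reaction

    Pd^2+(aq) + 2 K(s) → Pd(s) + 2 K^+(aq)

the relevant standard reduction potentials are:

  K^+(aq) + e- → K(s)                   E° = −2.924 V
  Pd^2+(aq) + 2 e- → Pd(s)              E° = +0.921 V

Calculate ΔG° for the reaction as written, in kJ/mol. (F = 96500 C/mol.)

−742 kJ/mol

In the reaction as written Pd^2+(aq) is reduced, so the Pd²⁺/Pd couple is the cathode and K⁺/K is the anode.
E°cell = +0.921 − (−2.924) = +3.845 V; balancing electrons gives n = 2.
ΔG° = −nFE°cell = −(2)(96500)(+3.845) J/mol = −742 kJ/mol.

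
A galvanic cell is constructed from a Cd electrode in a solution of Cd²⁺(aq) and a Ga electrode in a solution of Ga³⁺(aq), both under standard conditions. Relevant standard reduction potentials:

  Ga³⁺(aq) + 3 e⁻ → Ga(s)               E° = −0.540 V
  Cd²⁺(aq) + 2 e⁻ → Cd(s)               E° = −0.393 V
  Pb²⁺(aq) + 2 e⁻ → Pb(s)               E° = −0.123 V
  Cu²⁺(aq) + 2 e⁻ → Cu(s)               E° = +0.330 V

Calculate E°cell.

The Cd²⁺/Cd couple has the higher E°, so Cd ion is reduced (cathode) and Ga is oxidized (anode).
E°cell = E°(cathode) − E°(anode) = −0.393 − (−0.540) = +0.147 V.

+0.147 V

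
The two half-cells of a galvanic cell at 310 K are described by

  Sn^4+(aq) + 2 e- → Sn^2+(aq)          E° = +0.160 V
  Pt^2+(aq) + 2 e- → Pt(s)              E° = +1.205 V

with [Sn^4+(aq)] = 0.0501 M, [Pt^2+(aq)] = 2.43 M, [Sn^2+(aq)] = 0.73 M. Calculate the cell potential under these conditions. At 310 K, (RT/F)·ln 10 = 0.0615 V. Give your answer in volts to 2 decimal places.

+1.09 V

Since E°(Pt²⁺/Pt) > E°(Sn⁴⁺/Sn²⁺), Pt²⁺/Pt serves as the cathode.
E°cell = +1.205 − (+0.160) = +1.045 V, with n = 2 electrons transferred.
Balancing gives Pt^2+(aq) + Sn^2+(aq) → Pt(s) + Sn^4+(aq); hence Q = [Sn^4+(aq)] / ([Pt^2+(aq)]·[Sn^2+(aq)]) = 0.0282 (log Q = −1.549).
Applying E = E° − (RT ln10/nF)·log Q gives +1.045 − (0.0615/2)(−1.549) = +1.09 V.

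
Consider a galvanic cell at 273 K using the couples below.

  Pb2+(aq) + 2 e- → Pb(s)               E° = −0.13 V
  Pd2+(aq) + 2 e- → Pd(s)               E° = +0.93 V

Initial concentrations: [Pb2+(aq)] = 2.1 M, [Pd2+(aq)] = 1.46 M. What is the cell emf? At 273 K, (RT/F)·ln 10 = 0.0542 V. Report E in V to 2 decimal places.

Since E°(Pd²⁺/Pd) > E°(Pb²⁺/Pb), Pd²⁺/Pd serves as the cathode.
E°cell = +0.93 − (−0.13) = +1.06 V, with n = 2 electrons transferred.
For the overall reaction Pd2+(aq) + Pb(s) → Pd(s) + Pb2+(aq), Q = [Pb2+(aq)] / [Pd2+(aq)] = 1.44, giving log Q = 0.158.
By the Nernst equation, E = +1.06 − (0.0542/2)·(0.158) = +1.06 V.

+1.06 V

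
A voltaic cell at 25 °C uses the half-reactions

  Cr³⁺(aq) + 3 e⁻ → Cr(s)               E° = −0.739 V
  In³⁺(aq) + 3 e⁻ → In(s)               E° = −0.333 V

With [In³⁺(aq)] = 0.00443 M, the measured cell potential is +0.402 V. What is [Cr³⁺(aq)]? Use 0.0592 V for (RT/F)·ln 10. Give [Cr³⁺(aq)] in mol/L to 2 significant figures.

With In³⁺/In at the cathode and Cr³⁺/Cr at the anode, E°cell = −0.333 − (−0.739) = +0.406 V (n = 3).
From the Nernst equation, log Q = n(E° − E)/0.0592 = 3·(+0.406 − (+0.402))/0.0592 = 0.203.
For In³⁺(aq) + Cr(s) → In(s) + Cr³⁺(aq), the reaction quotient is Q = [Cr³⁺(aq)] / [In³⁺(aq)].
Isolating [Cr³⁺(aq)] in Q = 10^{0.203} yields log [Cr³⁺(aq)] = −2.151, i.e. 0.0071 M.

0.0071 M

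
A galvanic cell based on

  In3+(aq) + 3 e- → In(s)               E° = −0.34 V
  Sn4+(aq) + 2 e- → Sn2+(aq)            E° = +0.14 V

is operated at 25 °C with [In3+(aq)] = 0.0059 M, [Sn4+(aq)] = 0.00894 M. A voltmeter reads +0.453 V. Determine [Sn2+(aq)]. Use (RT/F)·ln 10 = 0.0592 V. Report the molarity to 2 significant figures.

With Sn⁴⁺/Sn²⁺ at the cathode and In³⁺/In at the anode, E°cell = +0.14 − (−0.34) = +0.48 V (n = 6).
Since E = E° − (0.0592/n)·log Q, log Q = n(E° − E)/0.0592 = 2.736.
Balancing electrons gives 3 Sn4+(aq) + 2 In(s) → 3 Sn2+(aq) + 2 In3+(aq); thus Q = ([Sn2+(aq)]^3·[In3+(aq)]^2) / [Sn4+(aq)]^3.
Substituting the known concentrations and solving, log [Sn2+(aq)] = 0.349 and [Sn2+(aq)] = 2.2 M.

2.2 M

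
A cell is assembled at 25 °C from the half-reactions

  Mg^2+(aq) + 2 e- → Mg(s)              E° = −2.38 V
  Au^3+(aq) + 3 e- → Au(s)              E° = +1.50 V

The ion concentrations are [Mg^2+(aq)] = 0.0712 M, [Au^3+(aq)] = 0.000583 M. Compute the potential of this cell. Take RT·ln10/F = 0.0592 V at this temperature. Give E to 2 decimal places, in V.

+3.85 V

Since E°(Au³⁺/Au) > E°(Mg²⁺/Mg), Au³⁺/Au serves as the cathode.
The standard potential is +1.50 − (−2.38) = +3.88 V and the balanced reaction transfers n = 6 electrons.
Balancing gives 2 Au^3+(aq) + 3 Mg(s) → 2 Au(s) + 3 Mg^2+(aq); hence Q = [Mg^2+(aq)]^3 / [Au^3+(aq)]^2 = 1.06×10^3 (log Q = 3.026).
Applying E = E° − (RT ln10/nF)·log Q gives +3.88 − (0.0592/6)(3.026) = +3.85 V.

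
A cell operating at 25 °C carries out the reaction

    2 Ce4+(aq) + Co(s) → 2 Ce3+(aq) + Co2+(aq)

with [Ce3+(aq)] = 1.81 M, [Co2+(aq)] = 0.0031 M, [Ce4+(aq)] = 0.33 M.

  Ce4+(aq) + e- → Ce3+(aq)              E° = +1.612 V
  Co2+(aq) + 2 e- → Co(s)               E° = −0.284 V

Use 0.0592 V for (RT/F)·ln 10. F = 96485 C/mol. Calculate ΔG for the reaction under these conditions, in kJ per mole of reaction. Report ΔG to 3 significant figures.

−372 kJ/mol

With Ce⁴⁺/Ce³⁺ reduced at the cathode, E°cell = +1.612 − (−0.284) = +1.896 V and n = 2.
The reaction quotient is ([Ce3+(aq)]^2·[Co2+(aq)]) / [Ce4+(aq)]^2 = 0.0933; by Nernst, E = +1.896 − (0.0592/2)(−1.030) = +1.9265 V.
Then ΔG = −nFE = −2 × 96485 × +1.9265 J/mol = −372 kJ/mol.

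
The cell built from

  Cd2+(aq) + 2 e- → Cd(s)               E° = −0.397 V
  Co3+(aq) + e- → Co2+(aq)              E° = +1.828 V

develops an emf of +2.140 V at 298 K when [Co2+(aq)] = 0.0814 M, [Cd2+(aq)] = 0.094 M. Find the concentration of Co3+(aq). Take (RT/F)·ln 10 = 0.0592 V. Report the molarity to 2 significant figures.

Co³⁺/Co²⁺ is the cathode (higher E°); E°cell = +1.828 − (−0.397) = +2.225 V with n = 2.
Rearranging E = E° − (0.0592/n)·log Q gives log Q = 2(+2.225 − (+2.140))/0.0592 = 2.872.
Balancing electrons gives 2 Co3+(aq) + Cd(s) → 2 Co2+(aq) + Cd2+(aq); thus Q = ([Co2+(aq)]^2·[Cd2+(aq)]) / [Co3+(aq)]^2.
Isolating [Co3+(aq)] in Q = 10^{2.872} yields log [Co3+(aq)] = −3.039, i.e. 0.00091 M.

0.00091 M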